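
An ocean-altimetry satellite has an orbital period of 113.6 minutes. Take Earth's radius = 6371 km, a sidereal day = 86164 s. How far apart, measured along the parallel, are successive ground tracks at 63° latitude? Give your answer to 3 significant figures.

1440 km

T = 113.6 min = 6816.0 s.
Node shift per orbit = (6816.0/86164) × 360° = 28.48°.
Equatorial spacing = 28.48 × 111.2 km/° = 3167 km.
At 63° latitude, spacing = 3167 × cos(63°) = 1438 km.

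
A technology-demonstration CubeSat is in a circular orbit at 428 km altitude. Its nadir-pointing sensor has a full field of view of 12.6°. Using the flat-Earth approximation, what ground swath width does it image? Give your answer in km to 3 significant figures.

94.5 km

Half-angle = 12.6°/2 = 6.3°.
Swath width ≈ 2h·tan(θ/2) = 2 × 428 × tan(6.3°) = 94.5 km.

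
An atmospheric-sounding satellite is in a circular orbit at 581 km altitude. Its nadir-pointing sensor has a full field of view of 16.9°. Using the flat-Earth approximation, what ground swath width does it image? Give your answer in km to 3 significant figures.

Half-angle = 16.9°/2 = 8.45°.
Swath width ≈ 2h·tan(θ/2) = 2 × 581 × tan(8.45°) = 172.6 km.

173 km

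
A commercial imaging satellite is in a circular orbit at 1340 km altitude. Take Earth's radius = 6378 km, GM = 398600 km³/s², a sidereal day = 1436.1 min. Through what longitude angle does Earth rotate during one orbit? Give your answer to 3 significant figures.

Semi-major axis a = 6378 + 1340 = 7718 km. Period T = 2π√(a³/μ) = 2π√(7718³/398600) = 6747.9 s = 112.46 min.
During one orbit Earth rotates (6747.9 / 86166) × 360° = 28.19°.

28.2°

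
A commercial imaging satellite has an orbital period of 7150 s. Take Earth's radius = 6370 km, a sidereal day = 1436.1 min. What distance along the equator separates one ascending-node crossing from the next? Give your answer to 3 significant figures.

3320 km

During one orbit Earth rotates (7150.0 / 86166) × 360° = 29.87°.
At the equator that is 29.87° × (2π·6370/360) km/° = 29.87 × 111.2 = 3321 km.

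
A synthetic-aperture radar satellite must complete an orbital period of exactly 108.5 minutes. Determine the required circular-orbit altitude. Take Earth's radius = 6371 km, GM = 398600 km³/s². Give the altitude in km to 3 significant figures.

1160 km

T = 108.5 min = 6510.0 s.
From T = 2π√(a³/μ): a = (μ T²/4π²)^(1/3) = (398600 × 6510.0² / 4π²)^(1/3) = 7536 km.
Altitude h = a − R = 7536 − 6371 = 1165 km.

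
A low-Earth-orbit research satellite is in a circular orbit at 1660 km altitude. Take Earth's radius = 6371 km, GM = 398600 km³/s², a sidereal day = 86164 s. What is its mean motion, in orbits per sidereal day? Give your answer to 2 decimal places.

12.03

Semi-major axis a = 6371 + 1660 = 8031 km. Period T = 2π√(a³/μ) = 2π√(8031³/398600) = 7162.5 s = 119.38 min.
Orbits per sidereal day = 86164 / 7162.5 = 12.030.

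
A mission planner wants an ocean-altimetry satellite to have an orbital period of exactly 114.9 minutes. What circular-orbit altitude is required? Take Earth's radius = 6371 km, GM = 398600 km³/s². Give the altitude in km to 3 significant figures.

1460 km

T = 114.9 min = 6894.0 s.
From T = 2π√(a³/μ): a = (μ T²/4π²)^(1/3) = (398600 × 6894.0² / 4π²)^(1/3) = 7829 km.
Altitude h = a − R = 7829 − 6371 = 1458 km.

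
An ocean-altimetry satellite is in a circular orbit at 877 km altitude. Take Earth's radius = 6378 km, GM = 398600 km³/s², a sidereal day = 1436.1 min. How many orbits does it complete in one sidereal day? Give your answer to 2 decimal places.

14.01

Semi-major axis a = 6378 + 877 = 7255 km. Period T = 2π√(a³/μ) = 2π√(7255³/398600) = 6149.9 s = 102.50 min.
Orbits per sidereal day = 86166 / 6149.9 = 14.011.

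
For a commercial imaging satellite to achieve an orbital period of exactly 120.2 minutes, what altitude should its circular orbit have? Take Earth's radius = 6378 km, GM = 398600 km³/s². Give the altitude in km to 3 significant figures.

T = 120.2 min = 7212.0 s.
From T = 2π√(a³/μ): a = (μ T²/4π²)^(1/3) = (398600 × 7212.0² / 4π²)^(1/3) = 8068 km.
Altitude h = a − R = 8068 − 6378 = 1690 km.

1690 km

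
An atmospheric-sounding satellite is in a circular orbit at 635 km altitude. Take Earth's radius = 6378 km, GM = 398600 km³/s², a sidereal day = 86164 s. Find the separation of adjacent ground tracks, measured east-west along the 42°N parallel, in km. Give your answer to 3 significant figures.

Semi-major axis a = 6378 + 635 = 7013 km. Period T = 2π√(a³/μ) = 2π√(7013³/398600) = 5844.8 s = 97.41 min.
Node shift per orbit = (5844.8/86164) × 360° = 24.42°.
Equatorial spacing = 24.42 × 111.3 km/° = 2718 km.
At 42° latitude, spacing = 2718 × cos(42°) = 2020 km.

2020 km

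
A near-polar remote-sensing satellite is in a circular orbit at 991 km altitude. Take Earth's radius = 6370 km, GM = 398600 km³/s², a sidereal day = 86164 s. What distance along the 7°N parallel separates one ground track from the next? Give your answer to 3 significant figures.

2900 km

Semi-major axis a = 6370 + 991 = 7361 km. Period T = 2π√(a³/μ) = 2π√(7361³/398600) = 6285.2 s = 104.75 min.
Node shift per orbit = (6285.2/86164) × 360° = 26.26°.
Equatorial spacing = 26.26 × 111.2 km/° = 2920 km.
At 7° latitude, spacing = 2920 × cos(7°) = 2898 km.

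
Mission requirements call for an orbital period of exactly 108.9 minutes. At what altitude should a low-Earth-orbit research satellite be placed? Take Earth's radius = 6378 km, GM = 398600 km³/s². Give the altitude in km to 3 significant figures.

T = 108.9 min = 6534.0 s.
From T = 2π√(a³/μ): a = (μ T²/4π²)^(1/3) = (398600 × 6534.0² / 4π²)^(1/3) = 7554 km.
Altitude h = a − R = 7554 − 6378 = 1176 km.

1180 km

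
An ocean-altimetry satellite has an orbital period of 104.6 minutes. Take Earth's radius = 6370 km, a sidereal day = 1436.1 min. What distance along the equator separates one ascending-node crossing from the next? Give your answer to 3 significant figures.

T = 104.6 min = 6276.0 s.
During one orbit Earth rotates (6276.0 / 86166) × 360° = 26.22°.
At the equator that is 26.22° × (2π·6370/360) km/° = 26.22 × 111.2 = 2915 km.

2920 km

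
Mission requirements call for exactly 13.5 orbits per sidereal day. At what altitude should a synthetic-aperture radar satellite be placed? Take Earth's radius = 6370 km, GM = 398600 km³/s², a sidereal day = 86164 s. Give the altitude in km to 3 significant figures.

Required period T = 86164 / 13.5 = 6382.5 s.
From T = 2π√(a³/μ): a = (μ T²/4π²)^(1/3) = (398600 × 6382.5² / 4π²)^(1/3) = 7437 km.
Altitude h = a − R = 7437 − 6370 = 1067 km.

1070 km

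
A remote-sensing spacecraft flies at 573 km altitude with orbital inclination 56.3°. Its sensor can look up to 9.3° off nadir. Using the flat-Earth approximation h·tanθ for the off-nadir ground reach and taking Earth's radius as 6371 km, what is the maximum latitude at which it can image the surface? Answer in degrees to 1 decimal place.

57.1°

For a prograde orbit the ground track reaches latitude ±i = ±56.3°.
Sensor half-swath on the ground ≈ 573·tan(9.3°) = 94 km = 0.84° of latitude.
Maximum observable latitude ≈ 56.3 + 0.84 = 57.1°.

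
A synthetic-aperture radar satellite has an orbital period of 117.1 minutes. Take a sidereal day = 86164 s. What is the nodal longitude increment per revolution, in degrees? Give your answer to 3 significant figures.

T = 117.1 min = 7026.0 s.
During one orbit Earth rotates (7026.0 / 86164) × 360° = 29.36°.

29.4°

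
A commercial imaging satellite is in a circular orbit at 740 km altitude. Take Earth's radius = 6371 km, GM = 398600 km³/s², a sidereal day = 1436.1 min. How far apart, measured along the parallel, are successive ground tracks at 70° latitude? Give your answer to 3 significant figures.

948 km

Semi-major axis a = 6371 + 740 = 7111 km. Period T = 2π√(a³/μ) = 2π√(7111³/398600) = 5967.7 s = 99.46 min.
Node shift per orbit = (5967.7/86166) × 360° = 24.93°.
Equatorial spacing = 24.93 × 111.2 km/° = 2772 km.
At 70° latitude, spacing = 2772 × cos(70°) = 948 km.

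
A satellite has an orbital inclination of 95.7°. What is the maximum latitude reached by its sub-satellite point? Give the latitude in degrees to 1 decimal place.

84.3°

Retrograde orbit: the ground track reaches ±(180° − i) = ±(180 − 95.7) = ±84.3°.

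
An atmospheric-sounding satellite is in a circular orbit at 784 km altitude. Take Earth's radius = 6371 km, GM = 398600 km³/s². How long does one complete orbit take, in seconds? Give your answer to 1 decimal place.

6023.2 seconds

Semi-major axis a = 6371 + 784 = 7155 km. Period T = 2π√(a³/μ) = 2π√(7155³/398600) = 6023.2 s = 100.39 min.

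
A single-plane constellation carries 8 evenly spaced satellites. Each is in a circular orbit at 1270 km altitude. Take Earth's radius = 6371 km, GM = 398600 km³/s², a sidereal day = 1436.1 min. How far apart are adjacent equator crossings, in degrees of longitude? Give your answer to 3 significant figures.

Semi-major axis a = 6371 + 1270 = 7641 km. Period T = 2π√(a³/μ) = 2π√(7641³/398600) = 6647.2 s = 110.79 min.
Single-satellite node shift = (6647.2/86166) × 360° = 27.77°.
With 8 satellites evenly phased, successive equator crossings are 27.77/8 = 3.471° apart.

3.47°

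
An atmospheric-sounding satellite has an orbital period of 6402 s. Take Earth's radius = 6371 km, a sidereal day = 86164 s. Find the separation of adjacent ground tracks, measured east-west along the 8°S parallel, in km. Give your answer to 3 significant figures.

2950 km

Node shift per orbit = (6402.0/86164) × 360° = 26.75°.
Equatorial spacing = 26.75 × 111.2 km/° = 2974 km.
At 8° latitude, spacing = 2974 × cos(8°) = 2945 km.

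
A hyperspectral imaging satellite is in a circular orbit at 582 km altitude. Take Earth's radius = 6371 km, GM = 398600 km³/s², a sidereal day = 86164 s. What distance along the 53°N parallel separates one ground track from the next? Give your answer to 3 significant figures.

1610 km

Semi-major axis a = 6371 + 582 = 6953 km. Period T = 2π√(a³/μ) = 2π√(6953³/398600) = 5769.9 s = 96.17 min.
Node shift per orbit = (5769.9/86164) × 360° = 24.11°.
Equatorial spacing = 24.11 × 111.2 km/° = 2681 km.
At 53° latitude, spacing = 2681 × cos(53°) = 1613 km.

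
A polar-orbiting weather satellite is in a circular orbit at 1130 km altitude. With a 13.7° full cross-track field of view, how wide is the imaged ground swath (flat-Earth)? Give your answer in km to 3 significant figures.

271 km

Half-angle = 13.7°/2 = 6.85°.
Swath width ≈ 2h·tan(θ/2) = 2 × 1130 × tan(6.85°) = 271.5 km.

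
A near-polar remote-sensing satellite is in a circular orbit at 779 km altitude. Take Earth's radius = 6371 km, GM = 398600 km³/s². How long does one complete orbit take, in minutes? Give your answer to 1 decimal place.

Semi-major axis a = 6371 + 779 = 7150 km. Period T = 2π√(a³/μ) = 2π√(7150³/398600) = 6016.9 s = 100.28 min.

100.3 min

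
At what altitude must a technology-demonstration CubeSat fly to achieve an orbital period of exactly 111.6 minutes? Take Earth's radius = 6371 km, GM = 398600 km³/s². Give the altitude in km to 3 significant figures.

1310 km

T = 111.6 min = 6696.0 s.
From T = 2π√(a³/μ): a = (μ T²/4π²)^(1/3) = (398600 × 6696.0² / 4π²)^(1/3) = 7678 km.
Altitude h = a − R = 7678 − 6371 = 1307 km.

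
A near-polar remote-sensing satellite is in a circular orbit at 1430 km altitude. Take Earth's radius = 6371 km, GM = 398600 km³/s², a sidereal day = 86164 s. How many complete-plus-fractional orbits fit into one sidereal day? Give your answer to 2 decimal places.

12.57

Semi-major axis a = 6371 + 1430 = 7801 km. Period T = 2π√(a³/μ) = 2π√(7801³/398600) = 6857.0 s = 114.28 min.
Orbits per sidereal day = 86164 / 6857.0 = 12.566.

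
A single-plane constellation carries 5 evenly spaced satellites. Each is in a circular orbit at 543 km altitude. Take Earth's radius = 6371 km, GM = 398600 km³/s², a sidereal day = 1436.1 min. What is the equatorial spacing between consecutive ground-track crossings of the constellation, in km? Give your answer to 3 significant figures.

532 km

Semi-major axis a = 6371 + 543 = 6914 km. Period T = 2π√(a³/μ) = 2π√(6914³/398600) = 5721.4 s = 95.36 min.
Single-satellite node shift = (5721.4/86166) × 360° = 23.90°.
With 5 satellites evenly phased, successive equator crossings are 23.90/5 = 4.781° apart.
That is 4.781 × 111.2 = 532 km at the equator.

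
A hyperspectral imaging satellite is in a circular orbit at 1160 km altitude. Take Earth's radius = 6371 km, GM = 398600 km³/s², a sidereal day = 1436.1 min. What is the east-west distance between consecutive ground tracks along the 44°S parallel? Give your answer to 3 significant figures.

Semi-major axis a = 6371 + 1160 = 7531 km. Period T = 2π√(a³/μ) = 2π√(7531³/398600) = 6504.1 s = 108.40 min.
Node shift per orbit = (6504.1/86166) × 360° = 27.17°.
Equatorial spacing = 27.17 × 111.2 km/° = 3022 km.
At 44° latitude, spacing = 3022 × cos(44°) = 2174 km.

2170 km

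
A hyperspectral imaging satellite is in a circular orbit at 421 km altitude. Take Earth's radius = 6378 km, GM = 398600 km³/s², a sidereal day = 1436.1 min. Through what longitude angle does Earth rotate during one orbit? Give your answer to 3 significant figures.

23.3°

Semi-major axis a = 6378 + 421 = 6799 km. Period T = 2π√(a³/μ) = 2π√(6799³/398600) = 5579.3 s = 92.99 min.
During one orbit Earth rotates (5579.3 / 86166) × 360° = 23.31°.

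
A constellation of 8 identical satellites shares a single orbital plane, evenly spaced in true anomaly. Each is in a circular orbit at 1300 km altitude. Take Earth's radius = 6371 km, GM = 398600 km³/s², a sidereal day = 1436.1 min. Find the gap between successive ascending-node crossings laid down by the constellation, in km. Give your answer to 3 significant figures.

Semi-major axis a = 6371 + 1300 = 7671 km. Period T = 2π√(a³/μ) = 2π√(7671³/398600) = 6686.4 s = 111.44 min.
Single-satellite node shift = (6686.4/86166) × 360° = 27.94°.
With 8 satellites evenly phased, successive equator crossings are 27.94/8 = 3.492° apart.
That is 3.492 × 111.2 = 388 km at the equator.

388 km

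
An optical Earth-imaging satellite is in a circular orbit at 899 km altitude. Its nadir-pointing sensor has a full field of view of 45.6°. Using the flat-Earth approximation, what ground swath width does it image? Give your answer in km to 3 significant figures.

Half-angle = 45.6°/2 = 22.8°.
Swath width ≈ 2h·tan(θ/2) = 2 × 899 × tan(22.8°) = 755.8 km.

756 km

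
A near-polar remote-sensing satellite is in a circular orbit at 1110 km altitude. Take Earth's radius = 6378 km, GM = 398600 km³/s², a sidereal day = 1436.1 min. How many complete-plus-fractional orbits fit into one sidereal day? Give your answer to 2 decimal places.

Semi-major axis a = 6378 + 1110 = 7488 km. Period T = 2π√(a³/μ) = 2π√(7488³/398600) = 6448.5 s = 107.48 min.
Orbits per sidereal day = 86166 / 6448.5 = 13.362.

13.36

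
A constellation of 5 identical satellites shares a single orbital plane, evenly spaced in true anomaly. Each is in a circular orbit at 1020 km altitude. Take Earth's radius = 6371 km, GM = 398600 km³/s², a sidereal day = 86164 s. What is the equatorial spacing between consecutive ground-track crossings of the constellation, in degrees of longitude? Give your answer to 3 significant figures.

5.28°

Semi-major axis a = 6371 + 1020 = 7391 km. Period T = 2π√(a³/μ) = 2π√(7391³/398600) = 6323.6 s = 105.39 min.
Single-satellite node shift = (6323.6/86164) × 360° = 26.42°.
With 5 satellites evenly phased, successive equator crossings are 26.42/5 = 5.284° apart.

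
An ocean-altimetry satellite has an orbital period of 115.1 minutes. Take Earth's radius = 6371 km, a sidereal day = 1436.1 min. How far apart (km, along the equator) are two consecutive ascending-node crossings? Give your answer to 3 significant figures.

3210 km

T = 115.1 min = 6906.0 s.
During one orbit Earth rotates (6906.0 / 86166) × 360° = 28.85°.
At the equator that is 28.85° × (2π·6371/360) km/° = 28.85 × 111.2 = 3208 km.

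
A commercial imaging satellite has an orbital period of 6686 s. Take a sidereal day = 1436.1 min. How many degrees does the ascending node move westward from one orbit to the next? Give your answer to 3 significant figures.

During one orbit Earth rotates (6686.0 / 86166) × 360° = 27.93°.

27.9°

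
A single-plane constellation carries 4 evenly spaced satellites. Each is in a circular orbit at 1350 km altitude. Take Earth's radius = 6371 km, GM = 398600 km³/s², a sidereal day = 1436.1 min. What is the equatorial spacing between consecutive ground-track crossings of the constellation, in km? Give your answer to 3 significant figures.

Semi-major axis a = 6371 + 1350 = 7721 km. Period T = 2π√(a³/μ) = 2π√(7721³/398600) = 6751.8 s = 112.53 min.
Single-satellite node shift = (6751.8/86166) × 360° = 28.21°.
With 4 satellites evenly phased, successive equator crossings are 28.21/4 = 7.052° apart.
That is 7.052 × 111.2 = 784 km at the equator.

784 km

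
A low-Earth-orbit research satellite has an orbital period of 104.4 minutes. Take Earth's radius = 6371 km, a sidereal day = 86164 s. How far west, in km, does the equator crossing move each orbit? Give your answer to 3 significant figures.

2910 km

T = 104.4 min = 6264.0 s.
During one orbit Earth rotates (6264.0 / 86164) × 360° = 26.17°.
At the equator that is 26.17° × (2π·6371/360) km/° = 26.17 × 111.2 = 2910 km.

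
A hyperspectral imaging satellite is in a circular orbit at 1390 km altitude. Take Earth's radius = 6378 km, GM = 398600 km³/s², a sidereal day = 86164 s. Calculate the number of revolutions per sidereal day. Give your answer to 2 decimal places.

12.65

Semi-major axis a = 6378 + 1390 = 7768 km. Period T = 2π√(a³/μ) = 2π√(7768³/398600) = 6813.6 s = 113.56 min.
Orbits per sidereal day = 86164 / 6813.6 = 12.646.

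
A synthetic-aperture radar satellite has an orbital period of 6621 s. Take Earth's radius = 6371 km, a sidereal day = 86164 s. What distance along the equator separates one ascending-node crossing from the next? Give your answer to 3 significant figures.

3080 km

During one orbit Earth rotates (6621.0 / 86164) × 360° = 27.66°.
At the equator that is 27.66° × (2π·6371/360) km/° = 27.66 × 111.2 = 3076 km.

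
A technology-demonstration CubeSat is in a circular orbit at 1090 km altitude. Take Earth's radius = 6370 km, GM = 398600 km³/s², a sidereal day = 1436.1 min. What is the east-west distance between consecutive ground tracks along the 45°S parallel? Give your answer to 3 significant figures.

2110 km

Semi-major axis a = 6370 + 1090 = 7460 km. Period T = 2π√(a³/μ) = 2π√(7460³/398600) = 6412.4 s = 106.87 min.
Node shift per orbit = (6412.4/86166) × 360° = 26.79°.
Equatorial spacing = 26.79 × 111.2 km/° = 2979 km.
At 45° latitude, spacing = 2979 × cos(45°) = 2106 km.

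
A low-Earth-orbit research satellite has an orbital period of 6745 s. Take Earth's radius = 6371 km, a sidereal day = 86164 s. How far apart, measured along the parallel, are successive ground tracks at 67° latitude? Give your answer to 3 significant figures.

1220 km

Node shift per orbit = (6745.0/86164) × 360° = 28.18°.
Equatorial spacing = 28.18 × 111.2 km/° = 3134 km.
At 67° latitude, spacing = 3134 × cos(67°) = 1224 km.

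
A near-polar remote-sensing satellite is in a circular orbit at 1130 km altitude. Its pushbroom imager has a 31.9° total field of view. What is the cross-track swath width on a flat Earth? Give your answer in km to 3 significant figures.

646 km

Half-angle = 31.9°/2 = 15.95°.
Swath width ≈ 2h·tan(θ/2) = 2 × 1130 × tan(15.95°) = 645.9 km.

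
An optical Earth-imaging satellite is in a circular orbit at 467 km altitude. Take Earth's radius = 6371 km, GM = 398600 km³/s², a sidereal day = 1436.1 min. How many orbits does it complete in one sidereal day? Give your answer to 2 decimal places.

Semi-major axis a = 6371 + 467 = 6838 km. Period T = 2π√(a³/μ) = 2π√(6838³/398600) = 5627.4 s = 93.79 min.
Orbits per sidereal day = 86166 / 5627.4 = 15.312.

15.31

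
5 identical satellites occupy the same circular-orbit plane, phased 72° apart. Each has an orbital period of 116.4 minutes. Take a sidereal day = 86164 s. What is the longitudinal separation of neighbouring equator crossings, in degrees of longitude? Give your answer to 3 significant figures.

5.84°

T = 116.4 min = 6984.0 s.
Single-satellite node shift = (6984.0/86164) × 360° = 29.18°.
With 5 satellites evenly phased, successive equator crossings are 29.18/5 = 5.836° apart.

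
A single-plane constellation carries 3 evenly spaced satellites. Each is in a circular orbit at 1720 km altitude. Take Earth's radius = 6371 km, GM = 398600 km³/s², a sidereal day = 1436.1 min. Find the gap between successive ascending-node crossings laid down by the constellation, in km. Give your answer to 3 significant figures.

1120 km

Semi-major axis a = 6371 + 1720 = 8091 km. Period T = 2π√(a³/μ) = 2π√(8091³/398600) = 7242.9 s = 120.72 min.
Single-satellite node shift = (7242.9/86166) × 360° = 30.26°.
With 3 satellites evenly phased, successive equator crossings are 30.26/3 = 10.087° apart.
That is 10.087 × 111.2 = 1122 km at the equator.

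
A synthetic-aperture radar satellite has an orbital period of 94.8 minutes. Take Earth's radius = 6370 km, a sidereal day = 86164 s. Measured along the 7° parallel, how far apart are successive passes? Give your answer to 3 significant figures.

2620 km

T = 94.8 min = 5688.0 s.
Node shift per orbit = (5688.0/86164) × 360° = 23.76°.
Equatorial spacing = 23.76 × 111.2 km/° = 2642 km.
At 7° latitude, spacing = 2642 × cos(7°) = 2622 km.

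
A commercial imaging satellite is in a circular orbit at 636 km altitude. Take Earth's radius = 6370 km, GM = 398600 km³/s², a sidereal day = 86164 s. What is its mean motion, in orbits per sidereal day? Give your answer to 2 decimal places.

Semi-major axis a = 6370 + 636 = 7006 km. Period T = 2π√(a³/μ) = 2π√(7006³/398600) = 5836.0 s = 97.27 min.
Orbits per sidereal day = 86164 / 5836.0 = 14.764.

14.76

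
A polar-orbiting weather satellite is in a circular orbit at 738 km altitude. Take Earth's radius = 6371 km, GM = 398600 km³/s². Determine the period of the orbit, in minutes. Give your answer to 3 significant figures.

99.4 min

Semi-major axis a = 6371 + 738 = 7109 km. Period T = 2π√(a³/μ) = 2π√(7109³/398600) = 5965.2 s = 99.42 min.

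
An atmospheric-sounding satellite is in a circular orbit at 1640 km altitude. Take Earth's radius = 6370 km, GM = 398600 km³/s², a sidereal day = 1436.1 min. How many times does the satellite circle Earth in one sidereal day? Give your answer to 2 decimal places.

12.08

Semi-major axis a = 6370 + 1640 = 8010 km. Period T = 2π√(a³/μ) = 2π√(8010³/398600) = 7134.4 s = 118.91 min.
Orbits per sidereal day = 86166 / 7134.4 = 12.077.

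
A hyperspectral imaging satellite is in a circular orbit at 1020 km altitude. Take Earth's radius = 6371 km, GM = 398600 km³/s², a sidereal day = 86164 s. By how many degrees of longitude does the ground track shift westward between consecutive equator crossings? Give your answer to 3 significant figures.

26.4°

Semi-major axis a = 6371 + 1020 = 7391 km. Period T = 2π√(a³/μ) = 2π√(7391³/398600) = 6323.6 s = 105.39 min.
During one orbit Earth rotates (6323.6 / 86164) × 360° = 26.42°.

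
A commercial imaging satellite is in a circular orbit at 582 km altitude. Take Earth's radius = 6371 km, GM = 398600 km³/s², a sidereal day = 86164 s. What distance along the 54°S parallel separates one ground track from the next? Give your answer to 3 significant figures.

1580 km

Semi-major axis a = 6371 + 582 = 6953 km. Period T = 2π√(a³/μ) = 2π√(6953³/398600) = 5769.9 s = 96.17 min.
Node shift per orbit = (5769.9/86164) × 360° = 24.11°.
Equatorial spacing = 24.11 × 111.2 km/° = 2681 km.
At 54° latitude, spacing = 2681 × cos(54°) = 1576 km.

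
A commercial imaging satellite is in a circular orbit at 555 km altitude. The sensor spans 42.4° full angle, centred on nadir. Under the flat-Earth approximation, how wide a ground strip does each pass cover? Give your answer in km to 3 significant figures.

431 km

Half-angle = 42.4°/2 = 21.2°.
Swath width ≈ 2h·tan(θ/2) = 2 × 555 × tan(21.2°) = 430.5 km.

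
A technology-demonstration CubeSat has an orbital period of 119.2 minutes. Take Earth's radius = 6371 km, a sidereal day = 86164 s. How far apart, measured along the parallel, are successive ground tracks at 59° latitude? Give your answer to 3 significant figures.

1710 km

T = 119.2 min = 7152.0 s.
Node shift per orbit = (7152.0/86164) × 360° = 29.88°.
Equatorial spacing = 29.88 × 111.2 km/° = 3323 km.
At 59° latitude, spacing = 3323 × cos(59°) = 1711 km.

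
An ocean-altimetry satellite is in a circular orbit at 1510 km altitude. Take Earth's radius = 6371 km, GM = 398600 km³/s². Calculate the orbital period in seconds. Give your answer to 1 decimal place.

Semi-major axis a = 6371 + 1510 = 7881 km. Period T = 2π√(a³/μ) = 2π√(7881³/398600) = 6962.8 s = 116.05 min.

6962.8 seconds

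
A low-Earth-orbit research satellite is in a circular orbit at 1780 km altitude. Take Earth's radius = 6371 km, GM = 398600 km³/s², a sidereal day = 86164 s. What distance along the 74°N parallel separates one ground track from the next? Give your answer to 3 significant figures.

938 km

Semi-major axis a = 6371 + 1780 = 8151 km. Period T = 2π√(a³/μ) = 2π√(8151³/398600) = 7323.6 s = 122.06 min.
Node shift per orbit = (7323.6/86164) × 360° = 30.60°.
Equatorial spacing = 30.60 × 111.2 km/° = 3402 km.
At 74° latitude, spacing = 3402 × cos(74°) = 938 km.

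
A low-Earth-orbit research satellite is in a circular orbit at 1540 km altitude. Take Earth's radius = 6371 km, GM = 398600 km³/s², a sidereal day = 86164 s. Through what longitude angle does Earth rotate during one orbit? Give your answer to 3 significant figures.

Semi-major axis a = 6371 + 1540 = 7911 km. Period T = 2π√(a³/μ) = 2π√(7911³/398600) = 7002.6 s = 116.71 min.
During one orbit Earth rotates (7002.6 / 86164) × 360° = 29.26°.

29.3°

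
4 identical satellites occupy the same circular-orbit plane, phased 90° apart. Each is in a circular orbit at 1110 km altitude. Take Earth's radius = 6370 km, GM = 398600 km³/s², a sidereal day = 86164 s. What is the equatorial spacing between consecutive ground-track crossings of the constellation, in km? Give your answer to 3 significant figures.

Semi-major axis a = 6370 + 1110 = 7480 km. Period T = 2π√(a³/μ) = 2π√(7480³/398600) = 6438.2 s = 107.30 min.
Single-satellite node shift = (6438.2/86164) × 360° = 26.90°.
With 4 satellites evenly phased, successive equator crossings are 26.90/4 = 6.725° apart.
That is 6.725 × 111.2 = 748 km at the equator.

748 km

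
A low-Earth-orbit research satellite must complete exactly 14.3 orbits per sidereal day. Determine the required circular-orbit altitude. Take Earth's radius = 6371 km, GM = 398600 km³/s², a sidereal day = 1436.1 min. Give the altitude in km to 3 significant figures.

Required period T = 86166 / 14.3 = 6025.6 s.
From T = 2π√(a³/μ): a = (μ T²/4π²)^(1/3) = (398600 × 6025.6² / 4π²)^(1/3) = 7157 km.
Altitude h = a − R = 7157 − 6371 = 786 km.

786 km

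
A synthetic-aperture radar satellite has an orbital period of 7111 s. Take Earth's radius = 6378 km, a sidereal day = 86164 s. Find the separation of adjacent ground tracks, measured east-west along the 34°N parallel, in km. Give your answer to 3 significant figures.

2740 km

Node shift per orbit = (7111.0/86164) × 360° = 29.71°.
Equatorial spacing = 29.71 × 111.3 km/° = 3307 km.
At 34° latitude, spacing = 3307 × cos(34°) = 2742 km.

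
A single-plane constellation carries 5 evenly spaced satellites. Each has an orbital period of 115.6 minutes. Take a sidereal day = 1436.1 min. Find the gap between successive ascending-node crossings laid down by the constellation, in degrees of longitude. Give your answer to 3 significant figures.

T = 115.6 min = 6936.0 s.
Single-satellite node shift = (6936.0/86166) × 360° = 28.98°.
With 5 satellites evenly phased, successive equator crossings are 28.98/5 = 5.796° apart.

5.80°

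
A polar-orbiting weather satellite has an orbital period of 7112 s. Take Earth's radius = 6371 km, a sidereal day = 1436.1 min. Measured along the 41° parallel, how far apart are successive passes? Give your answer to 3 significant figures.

Node shift per orbit = (7112.0/86166) × 360° = 29.71°.
Equatorial spacing = 29.71 × 111.2 km/° = 3304 km.
At 41° latitude, spacing = 3304 × cos(41°) = 2494 km.

2490 km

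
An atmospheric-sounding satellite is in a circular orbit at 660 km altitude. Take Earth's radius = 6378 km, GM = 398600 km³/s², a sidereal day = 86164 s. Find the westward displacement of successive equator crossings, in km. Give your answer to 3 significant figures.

Semi-major axis a = 6378 + 660 = 7038 km. Period T = 2π√(a³/μ) = 2π√(7038³/398600) = 5876.0 s = 97.93 min.
During one orbit Earth rotates (5876.0 / 86164) × 360° = 24.55°.
At the equator that is 24.55° × (2π·6378/360) km/° = 24.55 × 111.3 = 2733 km.

2730 km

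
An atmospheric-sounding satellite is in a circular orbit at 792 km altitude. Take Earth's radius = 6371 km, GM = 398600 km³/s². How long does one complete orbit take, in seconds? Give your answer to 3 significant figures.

6030 seconds

Semi-major axis a = 6371 + 792 = 7163 km. Period T = 2π√(a³/μ) = 2π√(7163³/398600) = 6033.3 s = 100.55 min.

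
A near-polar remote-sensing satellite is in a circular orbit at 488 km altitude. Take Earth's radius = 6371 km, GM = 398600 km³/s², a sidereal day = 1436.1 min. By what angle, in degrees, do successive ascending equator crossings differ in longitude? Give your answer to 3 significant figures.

Semi-major axis a = 6371 + 488 = 6859 km. Period T = 2π√(a³/μ) = 2π√(6859³/398600) = 5653.3 s = 94.22 min.
During one orbit Earth rotates (5653.3 / 86166) × 360° = 23.62°.

23.6°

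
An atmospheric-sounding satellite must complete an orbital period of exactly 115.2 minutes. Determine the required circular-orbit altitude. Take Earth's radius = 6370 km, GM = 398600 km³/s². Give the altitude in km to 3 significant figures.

1470 km

T = 115.2 min = 6912.0 s.
From T = 2π√(a³/μ): a = (μ T²/4π²)^(1/3) = (398600 × 6912.0² / 4π²)^(1/3) = 7843 km.
Altitude h = a − R = 7843 − 6370 = 1473 km.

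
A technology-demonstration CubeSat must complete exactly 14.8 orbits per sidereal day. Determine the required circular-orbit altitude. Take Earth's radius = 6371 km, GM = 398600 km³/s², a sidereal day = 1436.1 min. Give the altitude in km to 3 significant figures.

624 km

Required period T = 86166 / 14.8 = 5822.0 s.
From T = 2π√(a³/μ): a = (μ T²/4π²)^(1/3) = (398600 × 5822.0² / 4π²)^(1/3) = 6995 km.
Altitude h = a − R = 6995 − 6371 = 624 km.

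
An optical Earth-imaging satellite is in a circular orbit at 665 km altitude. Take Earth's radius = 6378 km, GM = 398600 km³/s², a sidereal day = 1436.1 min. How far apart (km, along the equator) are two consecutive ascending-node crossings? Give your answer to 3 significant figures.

2740 km

Semi-major axis a = 6378 + 665 = 7043 km. Period T = 2π√(a³/μ) = 2π√(7043³/398600) = 5882.3 s = 98.04 min.
During one orbit Earth rotates (5882.3 / 86166) × 360° = 24.58°.
At the equator that is 24.58° × (2π·6378/360) km/° = 24.58 × 111.3 = 2736 km.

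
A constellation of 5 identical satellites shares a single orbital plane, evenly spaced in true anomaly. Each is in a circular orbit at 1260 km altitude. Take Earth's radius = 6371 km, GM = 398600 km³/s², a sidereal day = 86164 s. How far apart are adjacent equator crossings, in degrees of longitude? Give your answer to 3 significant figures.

5.54°

Semi-major axis a = 6371 + 1260 = 7631 km. Period T = 2π√(a³/μ) = 2π√(7631³/398600) = 6634.1 s = 110.57 min.
Single-satellite node shift = (6634.1/86164) × 360° = 27.72°.
With 5 satellites evenly phased, successive equator crossings are 27.72/5 = 5.544° apart.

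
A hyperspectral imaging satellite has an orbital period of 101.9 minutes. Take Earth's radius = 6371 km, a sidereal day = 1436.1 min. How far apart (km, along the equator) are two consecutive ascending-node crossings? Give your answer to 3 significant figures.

T = 101.9 min = 6114.0 s.
During one orbit Earth rotates (6114.0 / 86166) × 360° = 25.54°.
At the equator that is 25.54° × (2π·6371/360) km/° = 25.54 × 111.2 = 2840 km.

2840 km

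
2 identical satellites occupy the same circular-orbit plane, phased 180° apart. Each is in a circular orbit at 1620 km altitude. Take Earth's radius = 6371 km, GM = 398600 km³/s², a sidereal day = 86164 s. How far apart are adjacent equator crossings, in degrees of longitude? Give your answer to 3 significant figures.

14.9°

Semi-major axis a = 6371 + 1620 = 7991 km. Period T = 2π√(a³/μ) = 2π√(7991³/398600) = 7109.1 s = 118.48 min.
Single-satellite node shift = (7109.1/86164) × 360° = 29.70°.
With 2 satellites evenly phased, successive equator crossings are 29.70/2 = 14.851° apart.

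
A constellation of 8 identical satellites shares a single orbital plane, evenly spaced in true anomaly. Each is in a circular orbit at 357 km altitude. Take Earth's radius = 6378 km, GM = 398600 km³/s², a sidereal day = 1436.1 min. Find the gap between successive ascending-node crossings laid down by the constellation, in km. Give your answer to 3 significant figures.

320 km

Semi-major axis a = 6378 + 357 = 6735 km. Period T = 2π√(a³/μ) = 2π√(6735³/398600) = 5500.7 s = 91.68 min.
Single-satellite node shift = (5500.7/86166) × 360° = 22.98°.
With 8 satellites evenly phased, successive equator crossings are 22.98/8 = 2.873° apart.
That is 2.873 × 111.3 = 320 km at the equator.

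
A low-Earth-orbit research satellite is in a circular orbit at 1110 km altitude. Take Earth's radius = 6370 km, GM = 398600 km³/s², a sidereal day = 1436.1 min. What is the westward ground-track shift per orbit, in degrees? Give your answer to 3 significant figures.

26.9°

Semi-major axis a = 6370 + 1110 = 7480 km. Period T = 2π√(a³/μ) = 2π√(7480³/398600) = 6438.2 s = 107.30 min.
During one orbit Earth rotates (6438.2 / 86166) × 360° = 26.90°.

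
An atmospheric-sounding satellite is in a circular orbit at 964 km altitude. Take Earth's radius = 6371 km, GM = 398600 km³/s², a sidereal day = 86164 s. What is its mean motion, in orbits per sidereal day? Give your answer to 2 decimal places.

Semi-major axis a = 6371 + 964 = 7335 km. Period T = 2π√(a³/μ) = 2π√(7335³/398600) = 6251.9 s = 104.20 min.
Orbits per sidereal day = 86164 / 6251.9 = 13.782.

13.78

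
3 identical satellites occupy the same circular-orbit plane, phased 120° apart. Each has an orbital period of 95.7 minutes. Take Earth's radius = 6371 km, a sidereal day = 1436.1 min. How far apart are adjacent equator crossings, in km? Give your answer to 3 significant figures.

889 km

T = 95.7 min = 5742.0 s.
Single-satellite node shift = (5742.0/86166) × 360° = 23.99°.
With 3 satellites evenly phased, successive equator crossings are 23.99/3 = 7.997° apart.
That is 7.997 × 111.2 = 889 km at the equator.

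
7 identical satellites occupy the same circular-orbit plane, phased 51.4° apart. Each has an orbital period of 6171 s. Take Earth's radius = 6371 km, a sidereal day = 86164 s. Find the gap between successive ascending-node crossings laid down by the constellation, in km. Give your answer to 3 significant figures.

410 km

Single-satellite node shift = (6171.0/86164) × 360° = 25.78°.
With 7 satellites evenly phased, successive equator crossings are 25.78/7 = 3.683° apart.
That is 3.683 × 111.2 = 410 km at the equator.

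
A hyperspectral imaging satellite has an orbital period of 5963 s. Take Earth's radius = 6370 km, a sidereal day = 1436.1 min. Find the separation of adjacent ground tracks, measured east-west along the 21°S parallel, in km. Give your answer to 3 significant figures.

2590 km

Node shift per orbit = (5963.0/86166) × 360° = 24.91°.
Equatorial spacing = 24.91 × 111.2 km/° = 2770 km.
At 21° latitude, spacing = 2770 × cos(21°) = 2586 km.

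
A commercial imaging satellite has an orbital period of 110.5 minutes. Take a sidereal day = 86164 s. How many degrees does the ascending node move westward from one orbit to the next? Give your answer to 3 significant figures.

27.7°

T = 110.5 min = 6630.0 s.
During one orbit Earth rotates (6630.0 / 86164) × 360° = 27.70°.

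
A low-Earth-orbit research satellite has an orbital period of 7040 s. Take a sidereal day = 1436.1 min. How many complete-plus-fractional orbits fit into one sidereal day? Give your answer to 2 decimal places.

Orbits per sidereal day = 86166 / 7040.0 = 12.239.

12.24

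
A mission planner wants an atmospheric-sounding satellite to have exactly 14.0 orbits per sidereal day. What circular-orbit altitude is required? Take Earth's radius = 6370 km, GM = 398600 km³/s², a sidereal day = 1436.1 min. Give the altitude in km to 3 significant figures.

889 km

Required period T = 86166 / 14.0 = 6154.7 s.
From T = 2π√(a³/μ): a = (μ T²/4π²)^(1/3) = (398600 × 6154.7² / 4π²)^(1/3) = 7259 km.
Altitude h = a − R = 7259 − 6370 = 889 km.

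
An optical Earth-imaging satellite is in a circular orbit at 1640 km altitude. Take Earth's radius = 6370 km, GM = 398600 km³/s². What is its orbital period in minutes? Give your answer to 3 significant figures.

119 min

Semi-major axis a = 6370 + 1640 = 8010 km. Period T = 2π√(a³/μ) = 2π√(8010³/398600) = 7134.4 s = 118.91 min.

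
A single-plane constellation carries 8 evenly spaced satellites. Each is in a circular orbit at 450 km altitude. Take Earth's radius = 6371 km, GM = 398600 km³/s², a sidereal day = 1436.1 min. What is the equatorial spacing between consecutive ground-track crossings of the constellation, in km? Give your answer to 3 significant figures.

326 km

Semi-major axis a = 6371 + 450 = 6821 km. Period T = 2π√(a³/μ) = 2π√(6821³/398600) = 5606.4 s = 93.44 min.
Single-satellite node shift = (5606.4/86166) × 360° = 23.42°.
With 8 satellites evenly phased, successive equator crossings are 23.42/8 = 2.928° apart.
That is 2.928 × 111.2 = 326 km at the equator.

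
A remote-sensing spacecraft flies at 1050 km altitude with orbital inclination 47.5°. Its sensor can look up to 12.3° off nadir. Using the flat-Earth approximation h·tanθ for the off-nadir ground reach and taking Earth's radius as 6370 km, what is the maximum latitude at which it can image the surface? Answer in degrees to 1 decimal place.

49.6°

For a prograde orbit the ground track reaches latitude ±i = ±47.5°.
Sensor half-swath on the ground ≈ 1050·tan(12.3°) = 229 km = 2.06° of latitude.
Maximum observable latitude ≈ 47.5 + 2.06 = 49.6°.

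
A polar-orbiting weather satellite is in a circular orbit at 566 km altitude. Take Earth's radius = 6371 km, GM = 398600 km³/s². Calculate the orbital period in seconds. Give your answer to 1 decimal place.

5750.0 seconds

Semi-major axis a = 6371 + 566 = 6937 km. Period T = 2π√(a³/μ) = 2π√(6937³/398600) = 5750.0 s = 95.83 min.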